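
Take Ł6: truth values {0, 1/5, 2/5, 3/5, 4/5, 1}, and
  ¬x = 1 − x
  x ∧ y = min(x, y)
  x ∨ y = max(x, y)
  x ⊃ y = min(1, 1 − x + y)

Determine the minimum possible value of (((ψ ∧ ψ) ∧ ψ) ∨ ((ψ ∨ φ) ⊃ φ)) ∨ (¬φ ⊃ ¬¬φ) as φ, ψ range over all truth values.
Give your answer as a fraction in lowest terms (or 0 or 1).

3/5

Take φ = 0, ψ = 2/5:
ψ ∧ ψ = 2/5 ∧ 2/5 = 2/5
(ψ ∧ ψ) ∧ ψ = 2/5 ∧ 2/5 = 2/5
ψ ∨ φ = 2/5 ∨ 0 = 2/5
(ψ ∨ φ) ⊃ φ = 2/5 ⊃ 0 = 3/5
((ψ ∧ ψ) ∧ ψ) ∨ ((ψ ∨ φ) ⊃ φ) = 2/5 ∨ 3/5 = 3/5
¬φ = ¬0 = 1
¬φ = ¬0 = 1
¬¬φ = ¬1 = 0
¬φ ⊃ ¬¬φ = 1 ⊃ 0 = 0
(((ψ ∧ ψ) ∧ ψ) ∨ ((ψ ∨ φ) ⊃ φ)) ∨ (¬φ ⊃ ¬¬φ) = 3/5 ∨ 0 = 3/5
No assignment yields a value below 3/5, so this is the minimum.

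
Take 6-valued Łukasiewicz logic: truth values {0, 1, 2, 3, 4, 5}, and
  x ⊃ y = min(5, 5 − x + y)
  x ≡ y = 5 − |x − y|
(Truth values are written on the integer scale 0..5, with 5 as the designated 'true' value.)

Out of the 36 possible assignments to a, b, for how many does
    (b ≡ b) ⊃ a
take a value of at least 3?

18

value 5: 6 assignments (counts)
value 4: 6 assignments (counts)
value 3: 6 assignments (counts)
value 2: 6 assignments
value 1: 6 assignments
value 0: 6 assignments
So 18 of the 36 assignments meet the threshold.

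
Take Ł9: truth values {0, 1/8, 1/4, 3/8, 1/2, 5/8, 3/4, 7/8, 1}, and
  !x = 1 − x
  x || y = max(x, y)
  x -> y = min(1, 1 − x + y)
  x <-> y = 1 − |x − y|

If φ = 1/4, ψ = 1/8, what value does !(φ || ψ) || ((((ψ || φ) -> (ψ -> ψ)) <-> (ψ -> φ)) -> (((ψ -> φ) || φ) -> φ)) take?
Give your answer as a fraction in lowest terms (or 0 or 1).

3/4

φ || ψ = 1/4 || 1/8 = 1/4
!(φ || ψ) = !1/4 = 3/4
ψ || φ = 1/8 || 1/4 = 1/4
ψ -> ψ = 1/8 -> 1/8 = 1
(ψ || φ) -> (ψ -> ψ) = 1/4 -> 1 = 1
ψ -> φ = 1/8 -> 1/4 = 1
((ψ || φ) -> (ψ -> ψ)) <-> (ψ -> φ) = 1 <-> 1 = 1
ψ -> φ = 1/8 -> 1/4 = 1
(ψ -> φ) || φ = 1 || 1/4 = 1
((ψ -> φ) || φ) -> φ = 1 -> 1/4 = 1/4
(((ψ || φ) -> (ψ -> ψ)) <-> (ψ -> φ)) -> (((ψ -> φ) || φ) -> φ) = 1 -> 1/4 = 1/4
!(φ || ψ) || ((((ψ || φ) -> (ψ -> ψ)) <-> (ψ -> φ)) -> (((ψ -> φ) || φ) -> φ)) = 3/4 || 1/4 = 3/4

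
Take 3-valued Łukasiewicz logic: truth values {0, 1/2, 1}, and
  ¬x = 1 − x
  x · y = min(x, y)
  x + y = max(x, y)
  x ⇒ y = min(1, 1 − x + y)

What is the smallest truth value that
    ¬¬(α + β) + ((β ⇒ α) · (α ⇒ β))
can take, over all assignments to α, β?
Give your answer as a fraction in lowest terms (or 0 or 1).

1/2

Take α = 0, β = 1/2:
α + β = 0 + 1/2 = 1/2
¬(α + β) = ¬1/2 = 1/2
¬¬(α + β) = ¬1/2 = 1/2
β ⇒ α = 1/2 ⇒ 0 = 1/2
α ⇒ β = 0 ⇒ 1/2 = 1
(β ⇒ α) · (α ⇒ β) = 1/2 · 1 = 1/2
¬¬(α + β) + ((β ⇒ α) · (α ⇒ β)) = 1/2 + 1/2 = 1/2
No assignment yields a value below 1/2, so this is the minimum.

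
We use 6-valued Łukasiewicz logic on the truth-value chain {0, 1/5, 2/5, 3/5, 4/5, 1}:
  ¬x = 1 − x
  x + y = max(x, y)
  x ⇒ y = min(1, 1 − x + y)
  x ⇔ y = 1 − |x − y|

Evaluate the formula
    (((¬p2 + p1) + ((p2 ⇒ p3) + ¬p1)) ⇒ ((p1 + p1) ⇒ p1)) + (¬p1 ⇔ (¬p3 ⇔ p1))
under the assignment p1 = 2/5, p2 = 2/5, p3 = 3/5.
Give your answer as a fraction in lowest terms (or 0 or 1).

1

¬p2 = ¬2/5 = 3/5
¬p2 + p1 = 3/5 + 2/5 = 3/5
p2 ⇒ p3 = 2/5 ⇒ 3/5 = 1
¬p1 = ¬2/5 = 3/5
(p2 ⇒ p3) + ¬p1 = 1 + 3/5 = 1
(¬p2 + p1) + ((p2 ⇒ p3) + ¬p1) = 3/5 + 1 = 1
p1 + p1 = 2/5 + 2/5 = 2/5
(p1 + p1) ⇒ p1 = 2/5 ⇒ 2/5 = 1
((¬p2 + p1) + ((p2 ⇒ p3) + ¬p1)) ⇒ ((p1 + p1) ⇒ p1) = 1 ⇒ 1 = 1
¬p1 = ¬2/5 = 3/5
¬p3 = ¬3/5 = 2/5
¬p3 ⇔ p1 = 2/5 ⇔ 2/5 = 1
¬p1 ⇔ (¬p3 ⇔ p1) = 3/5 ⇔ 1 = 3/5
(((¬p2 + p1) + ((p2 ⇒ p3) + ¬p1)) ⇒ ((p1 + p1) ⇒ p1)) + (¬p1 ⇔ (¬p3 ⇔ p1)) = 1 + 3/5 = 1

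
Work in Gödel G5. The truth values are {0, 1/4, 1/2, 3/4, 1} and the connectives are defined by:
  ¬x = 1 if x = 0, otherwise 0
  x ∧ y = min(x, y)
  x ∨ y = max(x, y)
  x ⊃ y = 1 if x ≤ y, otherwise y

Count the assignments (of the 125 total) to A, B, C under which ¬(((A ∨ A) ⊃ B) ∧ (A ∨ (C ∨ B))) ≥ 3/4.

value 1: 21 assignments (counts)
value 0: 104 assignments
So 21 of the 125 assignments meet the threshold.

21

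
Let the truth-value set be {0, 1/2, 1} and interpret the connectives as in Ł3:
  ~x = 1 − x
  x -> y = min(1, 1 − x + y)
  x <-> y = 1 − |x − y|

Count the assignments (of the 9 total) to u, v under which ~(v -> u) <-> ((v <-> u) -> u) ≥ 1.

3

u = 0, v = 0 ↦ 1  ≥
u = 0, v = 1/2 ↦ 1  ≥
u = 0, v = 1 ↦ 1  ≥
u = 1/2, v = 0 ↦ 0  <
u = 1/2, v = 1/2 ↦ 1/2  <
u = 1/2, v = 1 ↦ 1/2  <
u = 1, v = 0 ↦ 0  <
u = 1, v = 1/2 ↦ 0  <
u = 1, v = 1 ↦ 0  <
So 3 of the 9 assignments meet the threshold.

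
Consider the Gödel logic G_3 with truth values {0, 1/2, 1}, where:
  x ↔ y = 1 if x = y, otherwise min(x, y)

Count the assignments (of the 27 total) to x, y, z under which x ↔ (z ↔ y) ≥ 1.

value 1: 9 assignments (counts)
value 1/2: 5 assignments
value 0: 13 assignments
So 9 of the 27 assignments meet the threshold.

9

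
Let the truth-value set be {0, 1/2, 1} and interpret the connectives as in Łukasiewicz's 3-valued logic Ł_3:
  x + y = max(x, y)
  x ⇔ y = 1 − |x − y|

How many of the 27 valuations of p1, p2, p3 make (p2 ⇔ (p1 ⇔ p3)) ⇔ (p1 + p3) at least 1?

value 1: 11 assignments (counts)
value 1/2: 12 assignments
value 0: 4 assignments
So 11 of the 27 assignments meet the threshold.

11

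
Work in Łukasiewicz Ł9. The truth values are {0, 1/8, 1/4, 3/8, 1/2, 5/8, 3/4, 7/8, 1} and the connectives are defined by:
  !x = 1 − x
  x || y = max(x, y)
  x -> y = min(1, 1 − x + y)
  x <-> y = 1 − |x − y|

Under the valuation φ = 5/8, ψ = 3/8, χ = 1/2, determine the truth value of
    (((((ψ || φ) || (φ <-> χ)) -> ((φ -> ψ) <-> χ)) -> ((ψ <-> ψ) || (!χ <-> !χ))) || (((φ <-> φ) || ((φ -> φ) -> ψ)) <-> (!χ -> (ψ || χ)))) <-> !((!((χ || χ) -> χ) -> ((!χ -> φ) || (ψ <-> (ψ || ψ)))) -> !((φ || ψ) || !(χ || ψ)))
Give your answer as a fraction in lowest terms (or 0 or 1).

ψ || φ = 3/8 || 5/8 = 5/8
φ <-> χ = 5/8 <-> 1/2 = 7/8
(ψ || φ) || (φ <-> χ) = 5/8 || 7/8 = 7/8
φ -> ψ = 5/8 -> 3/8 = 3/4
(φ -> ψ) <-> χ = 3/4 <-> 1/2 = 3/4
((ψ || φ) || (φ <-> χ)) -> ((φ -> ψ) <-> χ) = 7/8 -> 3/4 = 7/8
ψ <-> ψ = 3/8 <-> 3/8 = 1
!χ = !1/2 = 1/2
!χ = !1/2 = 1/2
!χ <-> !χ = 1/2 <-> 1/2 = 1
(ψ <-> ψ) || (!χ <-> !χ) = 1 || 1 = 1
(((ψ || φ) || (φ <-> χ)) -> ((φ -> ψ) <-> χ)) -> ((ψ <-> ψ) || (!χ <-> !χ)) = 7/8 -> 1 = 1
φ <-> φ = 5/8 <-> 5/8 = 1
φ -> φ = 5/8 -> 5/8 = 1
(φ -> φ) -> ψ = 1 -> 3/8 = 3/8
(φ <-> φ) || ((φ -> φ) -> ψ) = 1 || 3/8 = 1
!χ = !1/2 = 1/2
ψ || χ = 3/8 || 1/2 = 1/2
!χ -> (ψ || χ) = 1/2 -> 1/2 = 1
((φ <-> φ) || ((φ -> φ) -> ψ)) <-> (!χ -> (ψ || χ)) = 1 <-> 1 = 1
((((ψ || φ) || (φ <-> χ)) -> ((φ -> ψ) <-> χ)) -> ((ψ <-> ψ) || (!χ <-> !χ))) || (((φ <-> φ) || ((φ -> φ) -> ψ)) <-> (!χ -> (ψ || χ))) = 1 || 1 = 1
χ || χ = 1/2 || 1/2 = 1/2
(χ || χ) -> χ = 1/2 -> 1/2 = 1
!((χ || χ) -> χ) = !1 = 0
!χ = !1/2 = 1/2
!χ -> φ = 1/2 -> 5/8 = 1
ψ || ψ = 3/8 || 3/8 = 3/8
ψ <-> (ψ || ψ) = 3/8 <-> 3/8 = 1
(!χ -> φ) || (ψ <-> (ψ || ψ)) = 1 || 1 = 1
!((χ || χ) -> χ) -> ((!χ -> φ) || (ψ <-> (ψ || ψ))) = 0 -> 1 = 1
φ || ψ = 5/8 || 3/8 = 5/8
χ || ψ = 1/2 || 3/8 = 1/2
!(χ || ψ) = !1/2 = 1/2
(φ || ψ) || !(χ || ψ) = 5/8 || 1/2 = 5/8
!((φ || ψ) || !(χ || ψ)) = !5/8 = 3/8
(!((χ || χ) -> χ) -> ((!χ -> φ) || (ψ <-> (ψ || ψ)))) -> !((φ || ψ) || !(χ || ψ)) = 1 -> 3/8 = 3/8
!((!((χ || χ) -> χ) -> ((!χ -> φ) || (ψ <-> (ψ || ψ)))) -> !((φ || ψ) || !(χ || ψ))) = !3/8 = 5/8
(((((ψ || φ) || (φ <-> χ)) -> ((φ -> ψ) <-> χ)) -> ((ψ <-> ψ) || (!χ <-> !χ))) || (((φ <-> φ) || ((φ -> φ) -> ψ)) <-> (!χ -> (ψ || χ)))) <-> !((!((χ || χ) -> χ) -> ((!χ -> φ) || (ψ <-> (ψ || ψ)))) -> !((φ || ψ) || !(χ || ψ))) = 1 <-> 5/8 = 5/8

5/8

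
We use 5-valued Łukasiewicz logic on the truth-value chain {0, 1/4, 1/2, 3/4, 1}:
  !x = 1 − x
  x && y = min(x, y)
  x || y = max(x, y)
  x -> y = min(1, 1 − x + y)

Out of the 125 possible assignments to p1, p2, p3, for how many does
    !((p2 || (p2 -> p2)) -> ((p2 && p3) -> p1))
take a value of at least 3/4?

5

value 1: 1 assignment (counts)
value 3/4: 4 assignments (counts)
value 1/2: 9 assignments
value 1/4: 16 assignments
value 0: 95 assignments
So 5 of the 125 assignments meet the threshold.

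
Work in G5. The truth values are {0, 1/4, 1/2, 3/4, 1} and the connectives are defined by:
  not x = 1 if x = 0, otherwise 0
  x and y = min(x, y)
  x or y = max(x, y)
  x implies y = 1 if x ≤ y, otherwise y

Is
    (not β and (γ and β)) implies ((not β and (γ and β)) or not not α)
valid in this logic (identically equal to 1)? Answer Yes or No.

At α = 3/4, β = 1/2, γ = 1/4, for instance:
not β = not 1/2 = 0
γ and β = 1/4 and 1/2 = 1/4
not β and (γ and β) = 0 and 1/4 = 0
not α = not 3/4 = 0
not not α = not 0 = 1
(not β and (γ and β)) or not not α = 0 or 1 = 1
(not β and (γ and β)) implies ((not β and (γ and β)) or not not α) = 0 implies 1 = 1
and checking the remaining 124 assignments likewise gives ≥ 1 in every case.

Yes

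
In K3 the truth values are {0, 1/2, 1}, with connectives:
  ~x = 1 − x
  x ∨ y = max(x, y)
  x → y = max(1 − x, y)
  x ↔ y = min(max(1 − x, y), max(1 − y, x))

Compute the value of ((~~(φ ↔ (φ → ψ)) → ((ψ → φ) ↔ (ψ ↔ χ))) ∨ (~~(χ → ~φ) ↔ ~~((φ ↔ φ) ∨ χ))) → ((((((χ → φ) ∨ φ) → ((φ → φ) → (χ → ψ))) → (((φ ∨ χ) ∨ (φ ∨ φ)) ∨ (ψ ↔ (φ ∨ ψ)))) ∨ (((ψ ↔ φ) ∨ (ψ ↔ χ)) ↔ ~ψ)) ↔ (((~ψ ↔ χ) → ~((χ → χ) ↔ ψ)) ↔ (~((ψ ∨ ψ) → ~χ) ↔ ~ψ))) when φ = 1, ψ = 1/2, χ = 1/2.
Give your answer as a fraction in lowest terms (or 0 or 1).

φ → ψ = 1 → 1/2 = 1/2
φ ↔ (φ → ψ) = 1 ↔ 1/2 = 1/2
~(φ ↔ (φ → ψ)) = ~1/2 = 1/2
~~(φ ↔ (φ → ψ)) = ~1/2 = 1/2
ψ → φ = 1/2 → 1 = 1
ψ ↔ χ = 1/2 ↔ 1/2 = 1/2
(ψ → φ) ↔ (ψ ↔ χ) = 1 ↔ 1/2 = 1/2
~~(φ ↔ (φ → ψ)) → ((ψ → φ) ↔ (ψ ↔ χ)) = 1/2 → 1/2 = 1/2
~φ = ~1 = 0
χ → ~φ = 1/2 → 0 = 1/2
~(χ → ~φ) = ~1/2 = 1/2
~~(χ → ~φ) = ~1/2 = 1/2
φ ↔ φ = 1 ↔ 1 = 1
(φ ↔ φ) ∨ χ = 1 ∨ 1/2 = 1
~((φ ↔ φ) ∨ χ) = ~1 = 0
~~((φ ↔ φ) ∨ χ) = ~0 = 1
~~(χ → ~φ) ↔ ~~((φ ↔ φ) ∨ χ) = 1/2 ↔ 1 = 1/2
(~~(φ ↔ (φ → ψ)) → ((ψ → φ) ↔ (ψ ↔ χ))) ∨ (~~(χ → ~φ) ↔ ~~((φ ↔ φ) ∨ χ)) = 1/2 ∨ 1/2 = 1/2
χ → φ = 1/2 → 1 = 1
(χ → φ) ∨ φ = 1 ∨ 1 = 1
φ → φ = 1 → 1 = 1
χ → ψ = 1/2 → 1/2 = 1/2
(φ → φ) → (χ → ψ) = 1 → 1/2 = 1/2
((χ → φ) ∨ φ) → ((φ → φ) → (χ → ψ)) = 1 → 1/2 = 1/2
φ ∨ χ = 1 ∨ 1/2 = 1
φ ∨ φ = 1 ∨ 1 = 1
(φ ∨ χ) ∨ (φ ∨ φ) = 1 ∨ 1 = 1
φ ∨ ψ = 1 ∨ 1/2 = 1
ψ ↔ (φ ∨ ψ) = 1/2 ↔ 1 = 1/2
((φ ∨ χ) ∨ (φ ∨ φ)) ∨ (ψ ↔ (φ ∨ ψ)) = 1 ∨ 1/2 = 1
(((χ → φ) ∨ φ) → ((φ → φ) → (χ → ψ))) → (((φ ∨ χ) ∨ (φ ∨ φ)) ∨ (ψ ↔ (φ ∨ ψ))) = 1/2 → 1 = 1
ψ ↔ φ = 1/2 ↔ 1 = 1/2
ψ ↔ χ = 1/2 ↔ 1/2 = 1/2
(ψ ↔ φ) ∨ (ψ ↔ χ) = 1/2 ∨ 1/2 = 1/2
~ψ = ~1/2 = 1/2
((ψ ↔ φ) ∨ (ψ ↔ χ)) ↔ ~ψ = 1/2 ↔ 1/2 = 1/2
((((χ → φ) ∨ φ) → ((φ → φ) → (χ → ψ))) → (((φ ∨ χ) ∨ (φ ∨ φ)) ∨ (ψ ↔ (φ ∨ ψ)))) ∨ (((ψ ↔ φ) ∨ (ψ ↔ χ)) ↔ ~ψ) = 1 ∨ 1/2 = 1
~ψ = ~1/2 = 1/2
~ψ ↔ χ = 1/2 ↔ 1/2 = 1/2
χ → χ = 1/2 → 1/2 = 1/2
(χ → χ) ↔ ψ = 1/2 ↔ 1/2 = 1/2
~((χ → χ) ↔ ψ) = ~1/2 = 1/2
(~ψ ↔ χ) → ~((χ → χ) ↔ ψ) = 1/2 → 1/2 = 1/2
ψ ∨ ψ = 1/2 ∨ 1/2 = 1/2
~χ = ~1/2 = 1/2
(ψ ∨ ψ) → ~χ = 1/2 → 1/2 = 1/2
~((ψ ∨ ψ) → ~χ) = ~1/2 = 1/2
~ψ = ~1/2 = 1/2
~((ψ ∨ ψ) → ~χ) ↔ ~ψ = 1/2 ↔ 1/2 = 1/2
((~ψ ↔ χ) → ~((χ → χ) ↔ ψ)) ↔ (~((ψ ∨ ψ) → ~χ) ↔ ~ψ) = 1/2 ↔ 1/2 = 1/2
(((((χ → φ) ∨ φ) → ((φ → φ) → (χ → ψ))) → (((φ ∨ χ) ∨ (φ ∨ φ)) ∨ (ψ ↔ (φ ∨ ψ)))) ∨ (((ψ ↔ φ) ∨ (ψ ↔ χ)) ↔ ~ψ)) ↔ (((~ψ ↔ χ) → ~((χ → χ) ↔ ψ)) ↔ (~((ψ ∨ ψ) → ~χ) ↔ ~ψ)) = 1 ↔ 1/2 = 1/2
((~~(φ ↔ (φ → ψ)) → ((ψ → φ) ↔ (ψ ↔ χ))) ∨ (~~(χ → ~φ) ↔ ~~((φ ↔ φ) ∨ χ))) → ((((((χ → φ) ∨ φ) → ((φ → φ) → (χ → ψ))) → (((φ ∨ χ) ∨ (φ ∨ φ)) ∨ (ψ ↔ (φ ∨ ψ)))) ∨ (((ψ ↔ φ) ∨ (ψ ↔ χ)) ↔ ~ψ)) ↔ (((~ψ ↔ χ) → ~((χ → χ) ↔ ψ)) ↔ (~((ψ ∨ ψ) → ~χ) ↔ ~ψ))) = 1/2 → 1/2 = 1/2

1/2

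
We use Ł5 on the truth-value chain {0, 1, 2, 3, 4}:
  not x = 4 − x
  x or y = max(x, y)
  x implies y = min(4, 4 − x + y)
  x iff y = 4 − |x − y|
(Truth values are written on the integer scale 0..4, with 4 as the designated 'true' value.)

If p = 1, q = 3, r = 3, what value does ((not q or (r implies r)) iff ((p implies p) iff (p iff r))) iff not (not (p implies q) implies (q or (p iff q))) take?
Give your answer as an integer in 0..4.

2

not q = not 3 = 1
r implies r = 3 implies 3 = 4
not q or (r implies r) = 1 or 4 = 4
p implies p = 1 implies 1 = 4
p iff r = 1 iff 3 = 2
(p implies p) iff (p iff r) = 4 iff 2 = 2
(not q or (r implies r)) iff ((p implies p) iff (p iff r)) = 4 iff 2 = 2
p implies q = 1 implies 3 = 4
not (p implies q) = not 4 = 0
p iff q = 1 iff 3 = 2
q or (p iff q) = 3 or 2 = 3
not (p implies q) implies (q or (p iff q)) = 0 implies 3 = 4
not (not (p implies q) implies (q or (p iff q))) = not 4 = 0
((not q or (r implies r)) iff ((p implies p) iff (p iff r))) iff not (not (p implies q) implies (q or (p iff q))) = 2 iff 0 = 2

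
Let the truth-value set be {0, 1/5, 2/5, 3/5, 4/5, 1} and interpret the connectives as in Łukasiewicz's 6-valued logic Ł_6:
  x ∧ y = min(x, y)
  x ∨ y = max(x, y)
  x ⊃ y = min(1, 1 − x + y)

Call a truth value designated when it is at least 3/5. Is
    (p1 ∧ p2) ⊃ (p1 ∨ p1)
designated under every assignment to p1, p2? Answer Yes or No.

At p1 = 3/5, p2 = 1, for instance:
p1 ∧ p2 = 3/5 ∧ 1 = 3/5
p1 ∨ p1 = 3/5 ∨ 3/5 = 3/5
(p1 ∧ p2) ⊃ (p1 ∨ p1) = 3/5 ⊃ 3/5 = 1
and checking the remaining 35 assignments likewise gives ≥ 3/5 in every case.

Yes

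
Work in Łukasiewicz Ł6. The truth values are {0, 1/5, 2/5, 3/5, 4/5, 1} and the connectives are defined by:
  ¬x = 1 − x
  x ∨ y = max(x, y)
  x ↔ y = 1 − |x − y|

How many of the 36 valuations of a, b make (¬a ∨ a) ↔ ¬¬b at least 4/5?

16

value 1: 6 assignments (counts)
value 4/5: 10 assignments (counts)
value 3/5: 8 assignments
value 2/5: 6 assignments
value 1/5: 4 assignments
value 0: 2 assignments
So 16 of the 36 assignments meet the threshold.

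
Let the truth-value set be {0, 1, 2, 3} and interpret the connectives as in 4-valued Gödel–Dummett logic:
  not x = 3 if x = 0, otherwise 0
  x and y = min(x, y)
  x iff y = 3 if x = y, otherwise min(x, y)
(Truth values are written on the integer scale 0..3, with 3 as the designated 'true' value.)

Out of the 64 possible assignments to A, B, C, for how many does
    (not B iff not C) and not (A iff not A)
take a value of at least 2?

value 3: 40 assignments (counts)
value 0: 24 assignments
So 40 of the 64 assignments meet the threshold.

40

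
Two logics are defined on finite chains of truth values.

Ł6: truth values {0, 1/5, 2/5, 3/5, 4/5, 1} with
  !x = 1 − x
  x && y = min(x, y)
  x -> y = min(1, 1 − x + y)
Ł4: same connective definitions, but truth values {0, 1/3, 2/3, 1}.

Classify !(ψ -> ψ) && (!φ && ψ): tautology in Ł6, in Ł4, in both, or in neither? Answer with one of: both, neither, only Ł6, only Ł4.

neither

In Ł6: at φ = 0, ψ = 0 the value is 0 — not a tautology.
In Ł4: at φ = 0, ψ = 0 the value is 0 — not a tautology.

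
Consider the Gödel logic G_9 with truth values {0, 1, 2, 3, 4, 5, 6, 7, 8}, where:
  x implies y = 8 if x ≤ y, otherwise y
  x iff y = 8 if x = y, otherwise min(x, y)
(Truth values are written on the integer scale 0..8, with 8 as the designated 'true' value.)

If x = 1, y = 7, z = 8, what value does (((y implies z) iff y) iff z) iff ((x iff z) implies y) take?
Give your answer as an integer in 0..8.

y implies z = 7 implies 8 = 8
(y implies z) iff y = 8 iff 7 = 7
((y implies z) iff y) iff z = 7 iff 8 = 7
x iff z = 1 iff 8 = 1
(x iff z) implies y = 1 implies 7 = 8
(((y implies z) iff y) iff z) iff ((x iff z) implies y) = 7 iff 8 = 7

7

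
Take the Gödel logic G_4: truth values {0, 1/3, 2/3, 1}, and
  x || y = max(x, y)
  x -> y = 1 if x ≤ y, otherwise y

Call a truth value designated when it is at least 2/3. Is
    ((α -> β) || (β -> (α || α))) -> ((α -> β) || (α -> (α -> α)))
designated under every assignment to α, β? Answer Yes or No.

α = 0, β = 0 ↦ 1
α = 0, β = 1/3 ↦ 1
α = 0, β = 2/3 ↦ 1
α = 0, β = 1 ↦ 1
α = 1/3, β = 0 ↦ 1
α = 1/3, β = 1/3 ↦ 1
α = 1/3, β = 2/3 ↦ 1
α = 1/3, β = 1 ↦ 1
α = 2/3, β = 0 ↦ 1
α = 2/3, β = 1/3 ↦ 1
α = 2/3, β = 2/3 ↦ 1
α = 2/3, β = 1 ↦ 1
α = 1, β = 0 ↦ 1
α = 1, β = 1/3 ↦ 1
α = 1, β = 2/3 ↦ 1
α = 1, β = 1 ↦ 1
Every assignment gives a value ≥ 2/3.

Yes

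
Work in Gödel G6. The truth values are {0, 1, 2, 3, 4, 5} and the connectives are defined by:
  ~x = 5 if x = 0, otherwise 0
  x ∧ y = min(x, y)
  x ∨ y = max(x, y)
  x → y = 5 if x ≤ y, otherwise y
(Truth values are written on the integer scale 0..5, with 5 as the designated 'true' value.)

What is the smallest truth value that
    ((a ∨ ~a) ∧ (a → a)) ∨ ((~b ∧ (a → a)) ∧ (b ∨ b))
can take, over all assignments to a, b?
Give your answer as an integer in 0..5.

Take a = 1, b = 0:
~a = ~1 = 0
a ∨ ~a = 1 ∨ 0 = 1
a → a = 1 → 1 = 5
(a ∨ ~a) ∧ (a → a) = 1 ∧ 5 = 1
~b = ~0 = 5
a → a = 1 → 1 = 5
~b ∧ (a → a) = 5 ∧ 5 = 5
b ∨ b = 0 ∨ 0 = 0
(~b ∧ (a → a)) ∧ (b ∨ b) = 5 ∧ 0 = 0
((a ∨ ~a) ∧ (a → a)) ∨ ((~b ∧ (a → a)) ∧ (b ∨ b)) = 1 ∨ 0 = 1
No assignment yields a value below 1, so this is the minimum.

1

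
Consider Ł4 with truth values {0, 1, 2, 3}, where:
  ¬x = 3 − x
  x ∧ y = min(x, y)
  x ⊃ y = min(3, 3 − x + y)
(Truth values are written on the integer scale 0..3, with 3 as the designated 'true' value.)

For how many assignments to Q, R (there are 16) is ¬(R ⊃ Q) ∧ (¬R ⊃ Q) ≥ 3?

1

Q = 0, R = 0 ↦ 0  <
Q = 0, R = 1 ↦ 1  <
Q = 0, R = 2 ↦ 2  <
Q = 0, R = 3 ↦ 3  ≥
Q = 1, R = 0 ↦ 0  <
Q = 1, R = 1 ↦ 0  <
Q = 1, R = 2 ↦ 1  <
Q = 1, R = 3 ↦ 2  <
Q = 2, R = 0 ↦ 0  <
Q = 2, R = 1 ↦ 0  <
Q = 2, R = 2 ↦ 0  <
Q = 2, R = 3 ↦ 1  <
Q = 3, R = 0 ↦ 0  <
Q = 3, R = 1 ↦ 0  <
Q = 3, R = 2 ↦ 0  <
Q = 3, R = 3 ↦ 0  <
So 1 of the 16 assignments meets the threshold.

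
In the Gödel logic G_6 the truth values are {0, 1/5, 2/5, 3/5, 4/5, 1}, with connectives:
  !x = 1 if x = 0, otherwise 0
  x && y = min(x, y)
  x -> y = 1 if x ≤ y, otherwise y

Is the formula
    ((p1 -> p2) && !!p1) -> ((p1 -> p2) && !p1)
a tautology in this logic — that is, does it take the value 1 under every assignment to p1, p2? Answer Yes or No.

No

Counterexample: take p1 = 1/5, p2 = 1/5.
p1 -> p2 = 1/5 -> 1/5 = 1
!p1 = !1/5 = 0
!!p1 = !0 = 1
(p1 -> p2) && !!p1 = 1 && 1 = 1
p1 -> p2 = 1/5 -> 1/5 = 1
!p1 = !1/5 = 0
(p1 -> p2) && !p1 = 1 && 0 = 0
((p1 -> p2) && !!p1) -> ((p1 -> p2) && !p1) = 1 -> 0 = 0
This gives 0 ≠ 1.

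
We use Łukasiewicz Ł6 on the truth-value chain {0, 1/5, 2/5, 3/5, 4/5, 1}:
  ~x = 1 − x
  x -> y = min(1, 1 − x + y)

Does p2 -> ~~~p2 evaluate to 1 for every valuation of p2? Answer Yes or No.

Counterexample: take p2 = 3/5.
~p2 = ~3/5 = 2/5
~~p2 = ~2/5 = 3/5
~~~p2 = ~3/5 = 2/5
p2 -> ~~~p2 = 3/5 -> 2/5 = 4/5
This gives 4/5 ≠ 1.

No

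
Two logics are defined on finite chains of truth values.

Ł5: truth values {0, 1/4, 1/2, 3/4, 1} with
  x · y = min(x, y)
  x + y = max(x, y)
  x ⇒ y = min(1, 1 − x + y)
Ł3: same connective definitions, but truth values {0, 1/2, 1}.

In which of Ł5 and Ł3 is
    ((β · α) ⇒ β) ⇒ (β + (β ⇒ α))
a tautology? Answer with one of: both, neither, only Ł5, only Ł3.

In Ł5: at α = 0, β = 1/4 the value is 3/4 — not a tautology.
In Ł3: at α = 0, β = 1/2 the value is 1/2 — not a tautology.

neither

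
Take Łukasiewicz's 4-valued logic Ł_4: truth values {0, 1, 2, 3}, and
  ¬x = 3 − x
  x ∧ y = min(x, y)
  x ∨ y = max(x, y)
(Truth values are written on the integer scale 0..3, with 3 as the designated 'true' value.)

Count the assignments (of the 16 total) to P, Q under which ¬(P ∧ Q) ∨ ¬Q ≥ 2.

12

P = 0, Q = 0 ↦ 3  ≥
P = 0, Q = 1 ↦ 3  ≥
P = 0, Q = 2 ↦ 3  ≥
P = 0, Q = 3 ↦ 3  ≥
P = 1, Q = 0 ↦ 3  ≥
P = 1, Q = 1 ↦ 2  ≥
P = 1, Q = 2 ↦ 2  ≥
P = 1, Q = 3 ↦ 2  ≥
P = 2, Q = 0 ↦ 3  ≥
P = 2, Q = 1 ↦ 2  ≥
P = 2, Q = 2 ↦ 1  <
P = 2, Q = 3 ↦ 1  <
P = 3, Q = 0 ↦ 3  ≥
P = 3, Q = 1 ↦ 2  ≥
P = 3, Q = 2 ↦ 1  <
P = 3, Q = 3 ↦ 0  <
So 12 of the 16 assignments meet the threshold.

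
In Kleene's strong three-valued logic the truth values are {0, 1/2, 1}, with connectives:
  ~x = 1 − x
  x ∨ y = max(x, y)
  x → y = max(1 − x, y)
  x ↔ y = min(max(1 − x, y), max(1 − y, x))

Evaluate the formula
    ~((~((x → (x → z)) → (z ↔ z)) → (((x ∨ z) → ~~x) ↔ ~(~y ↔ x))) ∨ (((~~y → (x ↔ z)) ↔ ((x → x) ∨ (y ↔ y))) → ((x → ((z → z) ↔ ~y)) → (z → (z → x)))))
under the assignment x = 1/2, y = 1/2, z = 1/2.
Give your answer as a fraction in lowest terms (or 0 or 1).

1/2

x → z = 1/2 → 1/2 = 1/2
x → (x → z) = 1/2 → 1/2 = 1/2
z ↔ z = 1/2 ↔ 1/2 = 1/2
(x → (x → z)) → (z ↔ z) = 1/2 → 1/2 = 1/2
~((x → (x → z)) → (z ↔ z)) = ~1/2 = 1/2
x ∨ z = 1/2 ∨ 1/2 = 1/2
~x = ~1/2 = 1/2
~~x = ~1/2 = 1/2
(x ∨ z) → ~~x = 1/2 → 1/2 = 1/2
~y = ~1/2 = 1/2
~y ↔ x = 1/2 ↔ 1/2 = 1/2
~(~y ↔ x) = ~1/2 = 1/2
((x ∨ z) → ~~x) ↔ ~(~y ↔ x) = 1/2 ↔ 1/2 = 1/2
~((x → (x → z)) → (z ↔ z)) → (((x ∨ z) → ~~x) ↔ ~(~y ↔ x)) = 1/2 → 1/2 = 1/2
~y = ~1/2 = 1/2
~~y = ~1/2 = 1/2
x ↔ z = 1/2 ↔ 1/2 = 1/2
~~y → (x ↔ z) = 1/2 → 1/2 = 1/2
x → x = 1/2 → 1/2 = 1/2
y ↔ y = 1/2 ↔ 1/2 = 1/2
(x → x) ∨ (y ↔ y) = 1/2 ∨ 1/2 = 1/2
(~~y → (x ↔ z)) ↔ ((x → x) ∨ (y ↔ y)) = 1/2 ↔ 1/2 = 1/2
z → z = 1/2 → 1/2 = 1/2
~y = ~1/2 = 1/2
(z → z) ↔ ~y = 1/2 ↔ 1/2 = 1/2
x → ((z → z) ↔ ~y) = 1/2 → 1/2 = 1/2
z → x = 1/2 → 1/2 = 1/2
z → (z → x) = 1/2 → 1/2 = 1/2
(x → ((z → z) ↔ ~y)) → (z → (z → x)) = 1/2 → 1/2 = 1/2
((~~y → (x ↔ z)) ↔ ((x → x) ∨ (y ↔ y))) → ((x → ((z → z) ↔ ~y)) → (z → (z → x))) = 1/2 → 1/2 = 1/2
(~((x → (x → z)) → (z ↔ z)) → (((x ∨ z) → ~~x) ↔ ~(~y ↔ x))) ∨ (((~~y → (x ↔ z)) ↔ ((x → x) ∨ (y ↔ y))) → ((x → ((z → z) ↔ ~y)) → (z → (z → x)))) = 1/2 ∨ 1/2 = 1/2
~((~((x → (x → z)) → (z ↔ z)) → (((x ∨ z) → ~~x) ↔ ~(~y ↔ x))) ∨ (((~~y → (x ↔ z)) ↔ ((x → x) ∨ (y ↔ y))) → ((x → ((z → z) ↔ ~y)) → (z → (z → x))))) = ~1/2 = 1/2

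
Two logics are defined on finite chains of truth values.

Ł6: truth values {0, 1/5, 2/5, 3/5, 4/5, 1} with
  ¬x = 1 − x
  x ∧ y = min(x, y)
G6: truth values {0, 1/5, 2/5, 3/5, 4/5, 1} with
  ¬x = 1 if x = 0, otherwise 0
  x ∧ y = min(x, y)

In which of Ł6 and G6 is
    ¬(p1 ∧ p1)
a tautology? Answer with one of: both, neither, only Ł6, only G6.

In Ł6: at p1 = 1/5 the value is 4/5 — not a tautology.
In G6: at p1 = 1/5 the value is 0 — not a tautology.

neither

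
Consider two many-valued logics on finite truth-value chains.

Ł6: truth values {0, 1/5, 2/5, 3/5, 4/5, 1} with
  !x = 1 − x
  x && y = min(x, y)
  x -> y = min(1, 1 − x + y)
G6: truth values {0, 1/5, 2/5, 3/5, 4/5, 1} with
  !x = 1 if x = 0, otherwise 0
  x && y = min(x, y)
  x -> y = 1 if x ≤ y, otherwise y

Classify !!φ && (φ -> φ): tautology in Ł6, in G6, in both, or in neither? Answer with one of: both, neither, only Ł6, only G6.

neither

In Ł6: at φ = 0 the value is 0 — not a tautology.
In G6: at φ = 0 the value is 0 — not a tautology.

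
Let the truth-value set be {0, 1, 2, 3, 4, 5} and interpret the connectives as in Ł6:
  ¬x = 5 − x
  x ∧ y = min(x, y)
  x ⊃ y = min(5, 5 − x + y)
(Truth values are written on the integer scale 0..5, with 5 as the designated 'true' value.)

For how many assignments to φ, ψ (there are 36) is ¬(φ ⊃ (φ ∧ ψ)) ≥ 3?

value 5: 1 assignment (counts)
value 4: 2 assignments (counts)
value 3: 3 assignments (counts)
value 2: 4 assignments
value 1: 5 assignments
value 0: 21 assignments
So 6 of the 36 assignments meet the threshold.

6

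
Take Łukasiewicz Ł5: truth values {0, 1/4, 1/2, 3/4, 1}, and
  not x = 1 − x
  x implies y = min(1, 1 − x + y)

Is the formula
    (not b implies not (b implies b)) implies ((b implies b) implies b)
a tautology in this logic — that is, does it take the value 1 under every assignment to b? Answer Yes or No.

Yes

b = 0 ↦ 1
b = 1/4 ↦ 1
b = 1/2 ↦ 1
b = 3/4 ↦ 1
b = 1 ↦ 1
Every assignment gives a value ≥ 1.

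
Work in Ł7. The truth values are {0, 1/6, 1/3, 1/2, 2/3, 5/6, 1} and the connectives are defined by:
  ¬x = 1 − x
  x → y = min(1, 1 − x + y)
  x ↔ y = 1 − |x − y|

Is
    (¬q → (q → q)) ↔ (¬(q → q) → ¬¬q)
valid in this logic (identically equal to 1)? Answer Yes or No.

q = 0 ↦ 1
q = 1/6 ↦ 1
q = 1/3 ↦ 1
q = 1/2 ↦ 1
q = 2/3 ↦ 1
q = 5/6 ↦ 1
q = 1 ↦ 1
Every assignment gives a value ≥ 1.

Yes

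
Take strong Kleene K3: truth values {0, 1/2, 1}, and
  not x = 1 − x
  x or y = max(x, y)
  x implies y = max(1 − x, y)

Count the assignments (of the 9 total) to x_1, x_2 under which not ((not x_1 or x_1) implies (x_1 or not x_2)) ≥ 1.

x_1 = 0, x_2 = 0 ↦ 0  <
x_1 = 0, x_2 = 1/2 ↦ 1/2  <
x_1 = 0, x_2 = 1 ↦ 1  ≥
x_1 = 1/2, x_2 = 0 ↦ 0  <
x_1 = 1/2, x_2 = 1/2 ↦ 1/2  <
x_1 = 1/2, x_2 = 1 ↦ 1/2  <
x_1 = 1, x_2 = 0 ↦ 0  <
x_1 = 1, x_2 = 1/2 ↦ 0  <
x_1 = 1, x_2 = 1 ↦ 0  <
So 1 of the 9 assignments meets the threshold.

1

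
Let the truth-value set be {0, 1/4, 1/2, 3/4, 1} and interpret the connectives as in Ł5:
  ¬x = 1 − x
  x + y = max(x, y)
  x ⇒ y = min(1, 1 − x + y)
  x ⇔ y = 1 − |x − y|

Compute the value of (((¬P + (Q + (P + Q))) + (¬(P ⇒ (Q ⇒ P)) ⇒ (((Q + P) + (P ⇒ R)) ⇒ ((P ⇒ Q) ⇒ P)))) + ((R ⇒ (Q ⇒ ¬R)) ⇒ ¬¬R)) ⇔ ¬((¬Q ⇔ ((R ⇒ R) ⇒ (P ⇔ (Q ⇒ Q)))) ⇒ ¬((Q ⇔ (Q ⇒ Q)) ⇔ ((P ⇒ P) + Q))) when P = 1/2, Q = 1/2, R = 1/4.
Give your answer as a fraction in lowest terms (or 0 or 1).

1/2

¬P = ¬1/2 = 1/2
P + Q = 1/2 + 1/2 = 1/2
Q + (P + Q) = 1/2 + 1/2 = 1/2
¬P + (Q + (P + Q)) = 1/2 + 1/2 = 1/2
Q ⇒ P = 1/2 ⇒ 1/2 = 1
P ⇒ (Q ⇒ P) = 1/2 ⇒ 1 = 1
¬(P ⇒ (Q ⇒ P)) = ¬1 = 0
Q + P = 1/2 + 1/2 = 1/2
P ⇒ R = 1/2 ⇒ 1/4 = 3/4
(Q + P) + (P ⇒ R) = 1/2 + 3/4 = 3/4
P ⇒ Q = 1/2 ⇒ 1/2 = 1
(P ⇒ Q) ⇒ P = 1 ⇒ 1/2 = 1/2
((Q + P) + (P ⇒ R)) ⇒ ((P ⇒ Q) ⇒ P) = 3/4 ⇒ 1/2 = 3/4
¬(P ⇒ (Q ⇒ P)) ⇒ (((Q + P) + (P ⇒ R)) ⇒ ((P ⇒ Q) ⇒ P)) = 0 ⇒ 3/4 = 1
(¬P + (Q + (P + Q))) + (¬(P ⇒ (Q ⇒ P)) ⇒ (((Q + P) + (P ⇒ R)) ⇒ ((P ⇒ Q) ⇒ P))) = 1/2 + 1 = 1
¬R = ¬1/4 = 3/4
Q ⇒ ¬R = 1/2 ⇒ 3/4 = 1
R ⇒ (Q ⇒ ¬R) = 1/4 ⇒ 1 = 1
¬R = ¬1/4 = 3/4
¬¬R = ¬3/4 = 1/4
(R ⇒ (Q ⇒ ¬R)) ⇒ ¬¬R = 1 ⇒ 1/4 = 1/4
((¬P + (Q + (P + Q))) + (¬(P ⇒ (Q ⇒ P)) ⇒ (((Q + P) + (P ⇒ R)) ⇒ ((P ⇒ Q) ⇒ P)))) + ((R ⇒ (Q ⇒ ¬R)) ⇒ ¬¬R) = 1 + 1/4 = 1
¬Q = ¬1/2 = 1/2
R ⇒ R = 1/4 ⇒ 1/4 = 1
Q ⇒ Q = 1/2 ⇒ 1/2 = 1
P ⇔ (Q ⇒ Q) = 1/2 ⇔ 1 = 1/2
(R ⇒ R) ⇒ (P ⇔ (Q ⇒ Q)) = 1 ⇒ 1/2 = 1/2
¬Q ⇔ ((R ⇒ R) ⇒ (P ⇔ (Q ⇒ Q))) = 1/2 ⇔ 1/2 = 1
Q ⇒ Q = 1/2 ⇒ 1/2 = 1
Q ⇔ (Q ⇒ Q) = 1/2 ⇔ 1 = 1/2
P ⇒ P = 1/2 ⇒ 1/2 = 1
(P ⇒ P) + Q = 1 + 1/2 = 1
(Q ⇔ (Q ⇒ Q)) ⇔ ((P ⇒ P) + Q) = 1/2 ⇔ 1 = 1/2
¬((Q ⇔ (Q ⇒ Q)) ⇔ ((P ⇒ P) + Q)) = ¬1/2 = 1/2
(¬Q ⇔ ((R ⇒ R) ⇒ (P ⇔ (Q ⇒ Q)))) ⇒ ¬((Q ⇔ (Q ⇒ Q)) ⇔ ((P ⇒ P) + Q)) = 1 ⇒ 1/2 = 1/2
¬((¬Q ⇔ ((R ⇒ R) ⇒ (P ⇔ (Q ⇒ Q)))) ⇒ ¬((Q ⇔ (Q ⇒ Q)) ⇔ ((P ⇒ P) + Q))) = ¬1/2 = 1/2
(((¬P + (Q + (P + Q))) + (¬(P ⇒ (Q ⇒ P)) ⇒ (((Q + P) + (P ⇒ R)) ⇒ ((P ⇒ Q) ⇒ P)))) + ((R ⇒ (Q ⇒ ¬R)) ⇒ ¬¬R)) ⇔ ¬((¬Q ⇔ ((R ⇒ R) ⇒ (P ⇔ (Q ⇒ Q)))) ⇒ ¬((Q ⇔ (Q ⇒ Q)) ⇔ ((P ⇒ P) + Q))) = 1 ⇔ 1/2 = 1/2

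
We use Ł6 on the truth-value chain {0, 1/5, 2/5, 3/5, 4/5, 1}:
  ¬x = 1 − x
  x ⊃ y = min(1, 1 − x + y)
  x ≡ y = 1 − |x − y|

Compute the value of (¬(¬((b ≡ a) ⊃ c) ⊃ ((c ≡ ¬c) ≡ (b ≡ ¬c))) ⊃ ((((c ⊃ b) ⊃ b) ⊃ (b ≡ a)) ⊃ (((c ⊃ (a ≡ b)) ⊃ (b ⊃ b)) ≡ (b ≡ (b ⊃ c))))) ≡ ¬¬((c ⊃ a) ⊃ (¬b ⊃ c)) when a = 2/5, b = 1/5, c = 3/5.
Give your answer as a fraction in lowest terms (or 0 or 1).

1

b ≡ a = 1/5 ≡ 2/5 = 4/5
(b ≡ a) ⊃ c = 4/5 ⊃ 3/5 = 4/5
¬((b ≡ a) ⊃ c) = ¬4/5 = 1/5
¬c = ¬3/5 = 2/5
c ≡ ¬c = 3/5 ≡ 2/5 = 4/5
¬c = ¬3/5 = 2/5
b ≡ ¬c = 1/5 ≡ 2/5 = 4/5
(c ≡ ¬c) ≡ (b ≡ ¬c) = 4/5 ≡ 4/5 = 1
¬((b ≡ a) ⊃ c) ⊃ ((c ≡ ¬c) ≡ (b ≡ ¬c)) = 1/5 ⊃ 1 = 1
¬(¬((b ≡ a) ⊃ c) ⊃ ((c ≡ ¬c) ≡ (b ≡ ¬c))) = ¬1 = 0
c ⊃ b = 3/5 ⊃ 1/5 = 3/5
(c ⊃ b) ⊃ b = 3/5 ⊃ 1/5 = 3/5
b ≡ a = 1/5 ≡ 2/5 = 4/5
((c ⊃ b) ⊃ b) ⊃ (b ≡ a) = 3/5 ⊃ 4/5 = 1
a ≡ b = 2/5 ≡ 1/5 = 4/5
c ⊃ (a ≡ b) = 3/5 ⊃ 4/5 = 1
b ⊃ b = 1/5 ⊃ 1/5 = 1
(c ⊃ (a ≡ b)) ⊃ (b ⊃ b) = 1 ⊃ 1 = 1
b ⊃ c = 1/5 ⊃ 3/5 = 1
b ≡ (b ⊃ c) = 1/5 ≡ 1 = 1/5
((c ⊃ (a ≡ b)) ⊃ (b ⊃ b)) ≡ (b ≡ (b ⊃ c)) = 1 ≡ 1/5 = 1/5
(((c ⊃ b) ⊃ b) ⊃ (b ≡ a)) ⊃ (((c ⊃ (a ≡ b)) ⊃ (b ⊃ b)) ≡ (b ≡ (b ⊃ c))) = 1 ⊃ 1/5 = 1/5
¬(¬((b ≡ a) ⊃ c) ⊃ ((c ≡ ¬c) ≡ (b ≡ ¬c))) ⊃ ((((c ⊃ b) ⊃ b) ⊃ (b ≡ a)) ⊃ (((c ⊃ (a ≡ b)) ⊃ (b ⊃ b)) ≡ (b ≡ (b ⊃ c)))) = 0 ⊃ 1/5 = 1
c ⊃ a = 3/5 ⊃ 2/5 = 4/5
¬b = ¬1/5 = 4/5
¬b ⊃ c = 4/5 ⊃ 3/5 = 4/5
(c ⊃ a) ⊃ (¬b ⊃ c) = 4/5 ⊃ 4/5 = 1
¬((c ⊃ a) ⊃ (¬b ⊃ c)) = ¬1 = 0
¬¬((c ⊃ a) ⊃ (¬b ⊃ c)) = ¬0 = 1
(¬(¬((b ≡ a) ⊃ c) ⊃ ((c ≡ ¬c) ≡ (b ≡ ¬c))) ⊃ ((((c ⊃ b) ⊃ b) ⊃ (b ≡ a)) ⊃ (((c ⊃ (a ≡ b)) ⊃ (b ⊃ b)) ≡ (b ≡ (b ⊃ c))))) ≡ ¬¬((c ⊃ a) ⊃ (¬b ⊃ c)) = 1 ≡ 1 = 1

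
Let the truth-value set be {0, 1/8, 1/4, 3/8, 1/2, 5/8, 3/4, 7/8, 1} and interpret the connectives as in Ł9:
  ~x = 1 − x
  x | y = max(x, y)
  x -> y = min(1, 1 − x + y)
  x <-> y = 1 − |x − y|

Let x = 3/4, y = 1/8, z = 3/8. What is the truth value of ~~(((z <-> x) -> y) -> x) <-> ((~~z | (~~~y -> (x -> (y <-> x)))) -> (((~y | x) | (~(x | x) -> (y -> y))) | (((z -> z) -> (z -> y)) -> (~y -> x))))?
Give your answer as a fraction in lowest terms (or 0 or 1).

1

z <-> x = 3/8 <-> 3/4 = 5/8
(z <-> x) -> y = 5/8 -> 1/8 = 1/2
((z <-> x) -> y) -> x = 1/2 -> 3/4 = 1
~(((z <-> x) -> y) -> x) = ~1 = 0
~~(((z <-> x) -> y) -> x) = ~0 = 1
~z = ~3/8 = 5/8
~~z = ~5/8 = 3/8
~y = ~1/8 = 7/8
~~y = ~7/8 = 1/8
~~~y = ~1/8 = 7/8
y <-> x = 1/8 <-> 3/4 = 3/8
x -> (y <-> x) = 3/4 -> 3/8 = 5/8
~~~y -> (x -> (y <-> x)) = 7/8 -> 5/8 = 3/4
~~z | (~~~y -> (x -> (y <-> x))) = 3/8 | 3/4 = 3/4
~y = ~1/8 = 7/8
~y | x = 7/8 | 3/4 = 7/8
x | x = 3/4 | 3/4 = 3/4
~(x | x) = ~3/4 = 1/4
y -> y = 1/8 -> 1/8 = 1
~(x | x) -> (y -> y) = 1/4 -> 1 = 1
(~y | x) | (~(x | x) -> (y -> y)) = 7/8 | 1 = 1
z -> z = 3/8 -> 3/8 = 1
z -> y = 3/8 -> 1/8 = 3/4
(z -> z) -> (z -> y) = 1 -> 3/4 = 3/4
~y = ~1/8 = 7/8
~y -> x = 7/8 -> 3/4 = 7/8
((z -> z) -> (z -> y)) -> (~y -> x) = 3/4 -> 7/8 = 1
((~y | x) | (~(x | x) -> (y -> y))) | (((z -> z) -> (z -> y)) -> (~y -> x)) = 1 | 1 = 1
(~~z | (~~~y -> (x -> (y <-> x)))) -> (((~y | x) | (~(x | x) -> (y -> y))) | (((z -> z) -> (z -> y)) -> (~y -> x))) = 3/4 -> 1 = 1
~~(((z <-> x) -> y) -> x) <-> ((~~z | (~~~y -> (x -> (y <-> x)))) -> (((~y | x) | (~(x | x) -> (y -> y))) | (((z -> z) -> (z -> y)) -> (~y -> x)))) = 1 <-> 1 = 1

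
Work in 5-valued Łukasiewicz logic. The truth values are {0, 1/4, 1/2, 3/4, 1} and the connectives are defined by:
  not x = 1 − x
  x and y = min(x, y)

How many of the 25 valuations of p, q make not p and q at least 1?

1

value 1: 1 assignment (counts)
value 3/4: 3 assignments
value 1/2: 5 assignments
value 1/4: 7 assignments
value 0: 9 assignments
So 1 of the 25 assignments meets the threshold.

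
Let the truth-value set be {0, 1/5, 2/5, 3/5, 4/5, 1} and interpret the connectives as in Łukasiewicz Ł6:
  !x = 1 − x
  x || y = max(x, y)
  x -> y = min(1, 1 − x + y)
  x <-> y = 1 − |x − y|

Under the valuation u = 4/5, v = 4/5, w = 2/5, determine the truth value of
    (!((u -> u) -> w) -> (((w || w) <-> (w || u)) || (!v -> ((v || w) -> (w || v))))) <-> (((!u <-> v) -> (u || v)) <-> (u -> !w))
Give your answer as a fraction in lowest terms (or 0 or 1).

4/5

u -> u = 4/5 -> 4/5 = 1
(u -> u) -> w = 1 -> 2/5 = 2/5
!((u -> u) -> w) = !2/5 = 3/5
w || w = 2/5 || 2/5 = 2/5
w || u = 2/5 || 4/5 = 4/5
(w || w) <-> (w || u) = 2/5 <-> 4/5 = 3/5
!v = !4/5 = 1/5
v || w = 4/5 || 2/5 = 4/5
w || v = 2/5 || 4/5 = 4/5
(v || w) -> (w || v) = 4/5 -> 4/5 = 1
!v -> ((v || w) -> (w || v)) = 1/5 -> 1 = 1
((w || w) <-> (w || u)) || (!v -> ((v || w) -> (w || v))) = 3/5 || 1 = 1
!((u -> u) -> w) -> (((w || w) <-> (w || u)) || (!v -> ((v || w) -> (w || v)))) = 3/5 -> 1 = 1
!u = !4/5 = 1/5
!u <-> v = 1/5 <-> 4/5 = 2/5
u || v = 4/5 || 4/5 = 4/5
(!u <-> v) -> (u || v) = 2/5 -> 4/5 = 1
!w = !2/5 = 3/5
u -> !w = 4/5 -> 3/5 = 4/5
((!u <-> v) -> (u || v)) <-> (u -> !w) = 1 <-> 4/5 = 4/5
(!((u -> u) -> w) -> (((w || w) <-> (w || u)) || (!v -> ((v || w) -> (w || v))))) <-> (((!u <-> v) -> (u || v)) <-> (u -> !w)) = 1 <-> 4/5 = 4/5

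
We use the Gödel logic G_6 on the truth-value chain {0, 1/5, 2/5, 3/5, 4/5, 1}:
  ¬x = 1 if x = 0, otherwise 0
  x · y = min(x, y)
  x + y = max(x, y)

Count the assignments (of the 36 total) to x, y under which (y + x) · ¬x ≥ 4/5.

value 1: 1 assignment (counts)
value 4/5: 1 assignment (counts)
value 3/5: 1 assignment
value 2/5: 1 assignment
value 1/5: 1 assignment
value 0: 31 assignments
So 2 of the 36 assignments meet the threshold.

2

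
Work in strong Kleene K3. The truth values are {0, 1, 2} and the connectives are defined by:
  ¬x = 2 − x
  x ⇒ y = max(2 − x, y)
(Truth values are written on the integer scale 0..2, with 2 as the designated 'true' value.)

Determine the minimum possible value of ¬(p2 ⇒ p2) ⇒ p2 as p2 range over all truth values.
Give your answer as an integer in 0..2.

Take p2 = 1:
p2 ⇒ p2 = 1 ⇒ 1 = 1
¬(p2 ⇒ p2) = ¬1 = 1
¬(p2 ⇒ p2) ⇒ p2 = 1 ⇒ 1 = 1
No assignment yields a value below 1, so this is the minimum.

1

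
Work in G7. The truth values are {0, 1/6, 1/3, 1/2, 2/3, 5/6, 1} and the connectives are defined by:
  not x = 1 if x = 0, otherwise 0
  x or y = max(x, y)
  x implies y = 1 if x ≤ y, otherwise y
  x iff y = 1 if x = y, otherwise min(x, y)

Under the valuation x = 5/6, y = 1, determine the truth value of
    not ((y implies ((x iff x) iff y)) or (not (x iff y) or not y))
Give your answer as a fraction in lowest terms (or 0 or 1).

0

x iff x = 5/6 iff 5/6 = 1
(x iff x) iff y = 1 iff 1 = 1
y implies ((x iff x) iff y) = 1 implies 1 = 1
x iff y = 5/6 iff 1 = 5/6
not (x iff y) = not 5/6 = 0
not y = not 1 = 0
not (x iff y) or not y = 0 or 0 = 0
(y implies ((x iff x) iff y)) or (not (x iff y) or not y) = 1 or 0 = 1
not ((y implies ((x iff x) iff y)) or (not (x iff y) or not y)) = not 1 = 0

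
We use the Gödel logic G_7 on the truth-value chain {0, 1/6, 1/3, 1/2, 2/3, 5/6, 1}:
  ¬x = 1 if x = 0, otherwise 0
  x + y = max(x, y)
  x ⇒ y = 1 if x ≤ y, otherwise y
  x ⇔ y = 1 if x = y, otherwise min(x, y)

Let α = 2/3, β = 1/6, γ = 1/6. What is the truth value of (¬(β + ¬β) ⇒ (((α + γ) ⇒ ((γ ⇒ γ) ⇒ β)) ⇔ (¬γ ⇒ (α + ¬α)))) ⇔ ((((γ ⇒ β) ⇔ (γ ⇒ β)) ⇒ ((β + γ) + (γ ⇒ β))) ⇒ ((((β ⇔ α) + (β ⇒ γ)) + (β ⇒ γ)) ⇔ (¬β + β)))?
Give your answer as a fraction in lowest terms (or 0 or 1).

¬β = ¬1/6 = 0
β + ¬β = 1/6 + 0 = 1/6
¬(β + ¬β) = ¬1/6 = 0
α + γ = 2/3 + 1/6 = 2/3
γ ⇒ γ = 1/6 ⇒ 1/6 = 1
(γ ⇒ γ) ⇒ β = 1 ⇒ 1/6 = 1/6
(α + γ) ⇒ ((γ ⇒ γ) ⇒ β) = 2/3 ⇒ 1/6 = 1/6
¬γ = ¬1/6 = 0
¬α = ¬2/3 = 0
α + ¬α = 2/3 + 0 = 2/3
¬γ ⇒ (α + ¬α) = 0 ⇒ 2/3 = 1
((α + γ) ⇒ ((γ ⇒ γ) ⇒ β)) ⇔ (¬γ ⇒ (α + ¬α)) = 1/6 ⇔ 1 = 1/6
¬(β + ¬β) ⇒ (((α + γ) ⇒ ((γ ⇒ γ) ⇒ β)) ⇔ (¬γ ⇒ (α + ¬α))) = 0 ⇒ 1/6 = 1
γ ⇒ β = 1/6 ⇒ 1/6 = 1
γ ⇒ β = 1/6 ⇒ 1/6 = 1
(γ ⇒ β) ⇔ (γ ⇒ β) = 1 ⇔ 1 = 1
β + γ = 1/6 + 1/6 = 1/6
γ ⇒ β = 1/6 ⇒ 1/6 = 1
(β + γ) + (γ ⇒ β) = 1/6 + 1 = 1
((γ ⇒ β) ⇔ (γ ⇒ β)) ⇒ ((β + γ) + (γ ⇒ β)) = 1 ⇒ 1 = 1
β ⇔ α = 1/6 ⇔ 2/3 = 1/6
β ⇒ γ = 1/6 ⇒ 1/6 = 1
(β ⇔ α) + (β ⇒ γ) = 1/6 + 1 = 1
β ⇒ γ = 1/6 ⇒ 1/6 = 1
((β ⇔ α) + (β ⇒ γ)) + (β ⇒ γ) = 1 + 1 = 1
¬β = ¬1/6 = 0
¬β + β = 0 + 1/6 = 1/6
(((β ⇔ α) + (β ⇒ γ)) + (β ⇒ γ)) ⇔ (¬β + β) = 1 ⇔ 1/6 = 1/6
(((γ ⇒ β) ⇔ (γ ⇒ β)) ⇒ ((β + γ) + (γ ⇒ β))) ⇒ ((((β ⇔ α) + (β ⇒ γ)) + (β ⇒ γ)) ⇔ (¬β + β)) = 1 ⇒ 1/6 = 1/6
(¬(β + ¬β) ⇒ (((α + γ) ⇒ ((γ ⇒ γ) ⇒ β)) ⇔ (¬γ ⇒ (α + ¬α)))) ⇔ ((((γ ⇒ β) ⇔ (γ ⇒ β)) ⇒ ((β + γ) + (γ ⇒ β))) ⇒ ((((β ⇔ α) + (β ⇒ γ)) + (β ⇒ γ)) ⇔ (¬β + β))) = 1 ⇔ 1/6 = 1/6

1/6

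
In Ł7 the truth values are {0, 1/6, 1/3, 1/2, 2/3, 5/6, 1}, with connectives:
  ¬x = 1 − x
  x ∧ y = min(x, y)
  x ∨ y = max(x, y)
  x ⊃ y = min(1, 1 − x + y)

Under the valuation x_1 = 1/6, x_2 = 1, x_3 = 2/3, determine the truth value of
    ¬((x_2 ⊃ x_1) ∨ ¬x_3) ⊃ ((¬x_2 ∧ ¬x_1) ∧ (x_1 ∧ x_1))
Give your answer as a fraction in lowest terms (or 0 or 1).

x_2 ⊃ x_1 = 1 ⊃ 1/6 = 1/6
¬x_3 = ¬2/3 = 1/3
(x_2 ⊃ x_1) ∨ ¬x_3 = 1/6 ∨ 1/3 = 1/3
¬((x_2 ⊃ x_1) ∨ ¬x_3) = ¬1/3 = 2/3
¬x_2 = ¬1 = 0
¬x_1 = ¬1/6 = 5/6
¬x_2 ∧ ¬x_1 = 0 ∧ 5/6 = 0
x_1 ∧ x_1 = 1/6 ∧ 1/6 = 1/6
(¬x_2 ∧ ¬x_1) ∧ (x_1 ∧ x_1) = 0 ∧ 1/6 = 0
¬((x_2 ⊃ x_1) ∨ ¬x_3) ⊃ ((¬x_2 ∧ ¬x_1) ∧ (x_1 ∧ x_1)) = 2/3 ⊃ 0 = 1/3

1/3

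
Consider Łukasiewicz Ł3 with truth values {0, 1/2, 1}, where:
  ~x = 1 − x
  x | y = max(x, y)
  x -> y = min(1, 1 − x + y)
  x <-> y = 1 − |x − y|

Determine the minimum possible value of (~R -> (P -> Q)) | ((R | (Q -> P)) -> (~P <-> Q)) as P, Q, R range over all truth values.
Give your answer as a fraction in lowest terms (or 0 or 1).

1/2

Take P = 1/2, Q = 0, R = 0:
~R = ~0 = 1
P -> Q = 1/2 -> 0 = 1/2
~R -> (P -> Q) = 1 -> 1/2 = 1/2
Q -> P = 0 -> 1/2 = 1
R | (Q -> P) = 0 | 1 = 1
~P = ~1/2 = 1/2
~P <-> Q = 1/2 <-> 0 = 1/2
(R | (Q -> P)) -> (~P <-> Q) = 1 -> 1/2 = 1/2
(~R -> (P -> Q)) | ((R | (Q -> P)) -> (~P <-> Q)) = 1/2 | 1/2 = 1/2
No assignment yields a value below 1/2, so this is the minimum.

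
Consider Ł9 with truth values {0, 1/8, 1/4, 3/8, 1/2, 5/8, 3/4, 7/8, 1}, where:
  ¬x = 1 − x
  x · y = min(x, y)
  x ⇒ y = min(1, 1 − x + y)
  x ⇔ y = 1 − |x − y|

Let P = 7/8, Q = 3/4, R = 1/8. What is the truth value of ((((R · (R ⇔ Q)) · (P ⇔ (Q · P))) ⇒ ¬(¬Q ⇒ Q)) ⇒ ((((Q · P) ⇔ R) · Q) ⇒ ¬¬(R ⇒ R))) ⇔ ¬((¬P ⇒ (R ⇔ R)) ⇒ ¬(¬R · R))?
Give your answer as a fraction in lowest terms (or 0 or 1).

R ⇔ Q = 1/8 ⇔ 3/4 = 3/8
R · (R ⇔ Q) = 1/8 · 3/8 = 1/8
Q · P = 3/4 · 7/8 = 3/4
P ⇔ (Q · P) = 7/8 ⇔ 3/4 = 7/8
(R · (R ⇔ Q)) · (P ⇔ (Q · P)) = 1/8 · 7/8 = 1/8
¬Q = ¬3/4 = 1/4
¬Q ⇒ Q = 1/4 ⇒ 3/4 = 1
¬(¬Q ⇒ Q) = ¬1 = 0
((R · (R ⇔ Q)) · (P ⇔ (Q · P))) ⇒ ¬(¬Q ⇒ Q) = 1/8 ⇒ 0 = 7/8
Q · P = 3/4 · 7/8 = 3/4
(Q · P) ⇔ R = 3/4 ⇔ 1/8 = 3/8
((Q · P) ⇔ R) · Q = 3/8 · 3/4 = 3/8
R ⇒ R = 1/8 ⇒ 1/8 = 1
¬(R ⇒ R) = ¬1 = 0
¬¬(R ⇒ R) = ¬0 = 1
(((Q · P) ⇔ R) · Q) ⇒ ¬¬(R ⇒ R) = 3/8 ⇒ 1 = 1
(((R · (R ⇔ Q)) · (P ⇔ (Q · P))) ⇒ ¬(¬Q ⇒ Q)) ⇒ ((((Q · P) ⇔ R) · Q) ⇒ ¬¬(R ⇒ R)) = 7/8 ⇒ 1 = 1
¬P = ¬7/8 = 1/8
R ⇔ R = 1/8 ⇔ 1/8 = 1
¬P ⇒ (R ⇔ R) = 1/8 ⇒ 1 = 1
¬R = ¬1/8 = 7/8
¬R · R = 7/8 · 1/8 = 1/8
¬(¬R · R) = ¬1/8 = 7/8
(¬P ⇒ (R ⇔ R)) ⇒ ¬(¬R · R) = 1 ⇒ 7/8 = 7/8
¬((¬P ⇒ (R ⇔ R)) ⇒ ¬(¬R · R)) = ¬7/8 = 1/8
((((R · (R ⇔ Q)) · (P ⇔ (Q · P))) ⇒ ¬(¬Q ⇒ Q)) ⇒ ((((Q · P) ⇔ R) · Q) ⇒ ¬¬(R ⇒ R))) ⇔ ¬((¬P ⇒ (R ⇔ R)) ⇒ ¬(¬R · R)) = 1 ⇔ 1/8 = 1/8

1/8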